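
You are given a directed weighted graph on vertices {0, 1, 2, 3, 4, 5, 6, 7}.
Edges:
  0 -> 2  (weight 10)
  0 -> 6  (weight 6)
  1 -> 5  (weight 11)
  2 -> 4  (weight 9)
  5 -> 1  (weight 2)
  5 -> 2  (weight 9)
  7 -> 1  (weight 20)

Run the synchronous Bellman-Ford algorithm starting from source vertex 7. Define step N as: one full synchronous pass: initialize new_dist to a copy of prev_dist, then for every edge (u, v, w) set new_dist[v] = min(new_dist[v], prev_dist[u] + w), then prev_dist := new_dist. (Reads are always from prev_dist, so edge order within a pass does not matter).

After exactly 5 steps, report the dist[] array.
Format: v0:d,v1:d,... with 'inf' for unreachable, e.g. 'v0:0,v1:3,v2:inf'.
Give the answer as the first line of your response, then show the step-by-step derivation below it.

v0:inf,v1:20,v2:40,v3:inf,v4:49,v5:31,v6:inf,v7:0

step 1: dist = v0:inf,v1:20,v2:inf,v3:inf,v4:inf,v5:inf,v6:inf,v7:0
step 2: dist = v0:inf,v1:20,v2:inf,v3:inf,v4:inf,v5:31,v6:inf,v7:0
step 3: dist = v0:inf,v1:20,v2:40,v3:inf,v4:inf,v5:31,v6:inf,v7:0
step 4: dist = v0:inf,v1:20,v2:40,v3:inf,v4:49,v5:31,v6:inf,v7:0
step 5: dist = v0:inf,v1:20,v2:40,v3:inf,v4:49,v5:31,v6:inf,v7:0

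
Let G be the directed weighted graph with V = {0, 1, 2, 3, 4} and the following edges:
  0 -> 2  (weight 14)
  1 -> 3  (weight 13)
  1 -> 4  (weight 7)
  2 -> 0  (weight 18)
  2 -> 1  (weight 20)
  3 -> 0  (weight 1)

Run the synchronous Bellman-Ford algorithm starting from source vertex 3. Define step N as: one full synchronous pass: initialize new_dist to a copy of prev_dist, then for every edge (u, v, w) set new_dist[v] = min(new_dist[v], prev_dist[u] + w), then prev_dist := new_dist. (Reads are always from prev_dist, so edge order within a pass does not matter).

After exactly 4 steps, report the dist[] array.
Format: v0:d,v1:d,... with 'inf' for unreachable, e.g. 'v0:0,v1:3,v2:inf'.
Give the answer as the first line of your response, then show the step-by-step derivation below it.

v0:1,v1:35,v2:15,v3:0,v4:42

step 1: dist = v0:1,v1:inf,v2:inf,v3:0,v4:inf
step 2: dist = v0:1,v1:inf,v2:15,v3:0,v4:inf
step 3: dist = v0:1,v1:35,v2:15,v3:0,v4:inf
step 4: dist = v0:1,v1:35,v2:15,v3:0,v4:42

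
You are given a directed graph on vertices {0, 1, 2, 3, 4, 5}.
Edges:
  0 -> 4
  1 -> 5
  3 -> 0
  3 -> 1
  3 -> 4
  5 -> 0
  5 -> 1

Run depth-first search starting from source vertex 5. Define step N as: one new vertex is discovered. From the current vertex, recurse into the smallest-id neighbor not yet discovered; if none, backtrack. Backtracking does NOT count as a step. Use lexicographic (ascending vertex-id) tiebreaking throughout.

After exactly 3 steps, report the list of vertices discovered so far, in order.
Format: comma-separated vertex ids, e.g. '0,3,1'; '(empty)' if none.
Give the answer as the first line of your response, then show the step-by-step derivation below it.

5,0,4

step 1: discover 5; path=5; order=5
step 2: discover 0; path=5>0; order=5,0
step 3: discover 4; path=5>0>4; order=5,0,4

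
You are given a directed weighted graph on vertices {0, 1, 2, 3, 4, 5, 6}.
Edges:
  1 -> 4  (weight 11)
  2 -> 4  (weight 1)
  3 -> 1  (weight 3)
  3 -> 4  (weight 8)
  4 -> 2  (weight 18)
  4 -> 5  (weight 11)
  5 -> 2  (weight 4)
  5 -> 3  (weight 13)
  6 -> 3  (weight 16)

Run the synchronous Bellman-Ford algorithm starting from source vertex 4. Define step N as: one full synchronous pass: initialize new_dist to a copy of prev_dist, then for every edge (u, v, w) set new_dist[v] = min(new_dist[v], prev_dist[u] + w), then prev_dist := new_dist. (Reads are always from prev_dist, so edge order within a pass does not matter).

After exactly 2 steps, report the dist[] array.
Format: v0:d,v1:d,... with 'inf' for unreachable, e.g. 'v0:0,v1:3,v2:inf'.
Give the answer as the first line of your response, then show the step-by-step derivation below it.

v0:inf,v1:inf,v2:15,v3:24,v4:0,v5:11,v6:inf

step 1: dist = v0:inf,v1:inf,v2:18,v3:inf,v4:0,v5:11,v6:inf
step 2: dist = v0:inf,v1:inf,v2:15,v3:24,v4:0,v5:11,v6:inf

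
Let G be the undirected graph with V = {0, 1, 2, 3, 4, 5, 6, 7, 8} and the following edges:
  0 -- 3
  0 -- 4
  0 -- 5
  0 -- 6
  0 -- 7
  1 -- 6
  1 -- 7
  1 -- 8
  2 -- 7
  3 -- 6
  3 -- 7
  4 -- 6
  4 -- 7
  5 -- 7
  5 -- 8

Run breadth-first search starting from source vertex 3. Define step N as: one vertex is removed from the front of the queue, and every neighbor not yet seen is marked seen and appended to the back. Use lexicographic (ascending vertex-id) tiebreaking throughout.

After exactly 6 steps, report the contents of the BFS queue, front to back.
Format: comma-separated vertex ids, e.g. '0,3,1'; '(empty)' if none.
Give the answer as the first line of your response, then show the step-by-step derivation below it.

1,2,8

step 1: dequeue 3; queue=[0,6,7]; order=3
step 2: dequeue 0; queue=[6,7,4,5]; order=3,0
step 3: dequeue 6; queue=[7,4,5,1]; order=3,0,6
step 4: dequeue 7; queue=[4,5,1,2]; order=3,0,6,7
step 5: dequeue 4; queue=[5,1,2]; order=3,0,6,7,4
step 6: dequeue 5; queue=[1,2,8]; order=3,0,6,7,4,5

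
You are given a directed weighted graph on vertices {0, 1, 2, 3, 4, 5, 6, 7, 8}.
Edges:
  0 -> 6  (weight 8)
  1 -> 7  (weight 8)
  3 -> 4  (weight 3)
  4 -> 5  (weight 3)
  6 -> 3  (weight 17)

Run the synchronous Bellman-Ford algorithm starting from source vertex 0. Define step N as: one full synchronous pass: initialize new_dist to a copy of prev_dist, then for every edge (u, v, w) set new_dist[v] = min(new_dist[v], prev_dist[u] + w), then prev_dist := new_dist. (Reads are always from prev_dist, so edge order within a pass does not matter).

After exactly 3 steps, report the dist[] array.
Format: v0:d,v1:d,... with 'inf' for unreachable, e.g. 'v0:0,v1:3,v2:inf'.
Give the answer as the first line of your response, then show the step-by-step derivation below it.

v0:0,v1:inf,v2:inf,v3:25,v4:28,v5:inf,v6:8,v7:inf,v8:inf

step 1: dist = v0:0,v1:inf,v2:inf,v3:inf,v4:inf,v5:inf,v6:8,v7:inf,v8:inf
step 2: dist = v0:0,v1:inf,v2:inf,v3:25,v4:inf,v5:inf,v6:8,v7:inf,v8:inf
step 3: dist = v0:0,v1:inf,v2:inf,v3:25,v4:28,v5:inf,v6:8,v7:inf,v8:inf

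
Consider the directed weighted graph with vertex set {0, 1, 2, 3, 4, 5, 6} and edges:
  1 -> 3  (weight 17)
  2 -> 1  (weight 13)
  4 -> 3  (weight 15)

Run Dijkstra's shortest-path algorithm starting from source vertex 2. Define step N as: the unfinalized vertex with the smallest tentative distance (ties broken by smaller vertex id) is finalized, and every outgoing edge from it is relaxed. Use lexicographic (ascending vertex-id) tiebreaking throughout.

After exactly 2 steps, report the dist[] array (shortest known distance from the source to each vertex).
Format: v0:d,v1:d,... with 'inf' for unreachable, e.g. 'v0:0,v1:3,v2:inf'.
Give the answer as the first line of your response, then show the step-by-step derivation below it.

v0:inf,v1:13,v2:0,v3:30,v4:inf,v5:inf,v6:inf

step 1: dist = v0:inf,v1:13,v2:0,v3:inf,v4:inf,v5:inf,v6:inf
step 2: dist = v0:inf,v1:13,v2:0,v3:30,v4:inf,v5:inf,v6:inf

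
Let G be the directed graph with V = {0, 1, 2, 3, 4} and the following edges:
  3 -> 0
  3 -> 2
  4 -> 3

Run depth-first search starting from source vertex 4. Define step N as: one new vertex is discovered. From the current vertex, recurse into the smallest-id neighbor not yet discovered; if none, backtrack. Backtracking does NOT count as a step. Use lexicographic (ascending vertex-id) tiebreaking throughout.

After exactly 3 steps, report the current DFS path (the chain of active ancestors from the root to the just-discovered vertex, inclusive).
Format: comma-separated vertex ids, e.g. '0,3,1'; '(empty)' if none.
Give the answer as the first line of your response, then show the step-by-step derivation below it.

4,3,0

step 1: discover 4; path=4; order=4
step 2: discover 3; path=4>3; order=4,3
step 3: discover 0; path=4>3>0; order=4,3,0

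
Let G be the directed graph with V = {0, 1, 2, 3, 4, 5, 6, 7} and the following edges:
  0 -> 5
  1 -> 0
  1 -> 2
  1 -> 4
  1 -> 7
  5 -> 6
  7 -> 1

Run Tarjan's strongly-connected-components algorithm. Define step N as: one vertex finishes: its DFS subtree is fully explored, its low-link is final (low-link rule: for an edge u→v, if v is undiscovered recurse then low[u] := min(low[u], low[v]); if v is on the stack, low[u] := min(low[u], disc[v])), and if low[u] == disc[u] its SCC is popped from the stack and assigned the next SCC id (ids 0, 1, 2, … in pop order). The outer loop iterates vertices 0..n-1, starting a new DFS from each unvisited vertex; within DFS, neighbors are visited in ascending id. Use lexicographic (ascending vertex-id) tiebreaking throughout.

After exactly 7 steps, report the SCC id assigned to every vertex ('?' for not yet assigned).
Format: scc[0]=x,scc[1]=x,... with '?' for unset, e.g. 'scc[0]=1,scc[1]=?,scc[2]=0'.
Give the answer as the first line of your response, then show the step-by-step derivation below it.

scc[0]=2,scc[1]=5,scc[2]=3,scc[3]=?,scc[4]=4,scc[5]=1,scc[6]=0,scc[7]=5

step 1: low=(low[0]=0,low[1]=?,low[2]=?,low[3]=?,low[4]=?,low[5]=1,low[6]=2,low[7]=?); scc=(scc[0]=?,scc[1]=?,scc[2]=?,scc[3]=?,scc[4]=?,scc[5]=?,scc[6]=0,scc[7]=?)
step 2: low=(low[0]=0,low[1]=?,low[2]=?,low[3]=?,low[4]=?,low[5]=1,low[6]=2,low[7]=?); scc=(scc[0]=?,scc[1]=?,scc[2]=?,scc[3]=?,scc[4]=?,scc[5]=1,scc[6]=0,scc[7]=?)
step 3: low=(low[0]=0,low[1]=?,low[2]=?,low[3]=?,low[4]=?,low[5]=1,low[6]=2,low[7]=?); scc=(scc[0]=2,scc[1]=?,scc[2]=?,scc[3]=?,scc[4]=?,scc[5]=1,scc[6]=0,scc[7]=?)
step 4: low=(low[0]=0,low[1]=3,low[2]=4,low[3]=?,low[4]=?,low[5]=1,low[6]=2,low[7]=?); scc=(scc[0]=2,scc[1]=?,scc[2]=3,scc[3]=?,scc[4]=?,scc[5]=1,scc[6]=0,scc[7]=?)
step 5: low=(low[0]=0,low[1]=3,low[2]=4,low[3]=?,low[4]=5,low[5]=1,low[6]=2,low[7]=?); scc=(scc[0]=2,scc[1]=?,scc[2]=3,scc[3]=?,scc[4]=4,scc[5]=1,scc[6]=0,scc[7]=?)
step 6: low=(low[0]=0,low[1]=3,low[2]=4,low[3]=?,low[4]=5,low[5]=1,low[6]=2,low[7]=3); scc=(scc[0]=2,scc[1]=?,scc[2]=3,scc[3]=?,scc[4]=4,scc[5]=1,scc[6]=0,scc[7]=?)
step 7: low=(low[0]=0,low[1]=3,low[2]=4,low[3]=?,low[4]=5,low[5]=1,low[6]=2,low[7]=3); scc=(scc[0]=2,scc[1]=5,scc[2]=3,scc[3]=?,scc[4]=4,scc[5]=1,scc[6]=0,scc[7]=5)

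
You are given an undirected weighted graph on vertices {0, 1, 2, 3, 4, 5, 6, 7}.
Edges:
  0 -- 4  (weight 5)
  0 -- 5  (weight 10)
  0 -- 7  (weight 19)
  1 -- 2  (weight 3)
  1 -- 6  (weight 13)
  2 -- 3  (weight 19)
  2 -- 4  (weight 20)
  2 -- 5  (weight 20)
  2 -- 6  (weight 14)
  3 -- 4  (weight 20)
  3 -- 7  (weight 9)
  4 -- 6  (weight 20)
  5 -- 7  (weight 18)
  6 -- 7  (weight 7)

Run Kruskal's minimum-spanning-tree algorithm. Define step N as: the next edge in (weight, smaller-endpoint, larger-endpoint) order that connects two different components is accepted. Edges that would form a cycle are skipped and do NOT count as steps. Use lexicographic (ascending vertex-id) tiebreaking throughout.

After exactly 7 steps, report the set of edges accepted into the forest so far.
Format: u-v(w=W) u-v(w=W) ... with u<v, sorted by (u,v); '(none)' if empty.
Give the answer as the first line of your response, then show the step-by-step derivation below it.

0-4(w=5) 0-5(w=10) 1-2(w=3) 1-6(w=13) 3-7(w=9) 5-7(w=18) 6-7(w=7)

step 1: add edge 1-2 (w=3); MST = {1-2(w=3)}
step 2: add edge 0-4 (w=5); MST = {0-4(w=5) 1-2(w=3)}
step 3: add edge 6-7 (w=7); MST = {0-4(w=5) 1-2(w=3) 6-7(w=7)}
step 4: add edge 3-7 (w=9); MST = {0-4(w=5) 1-2(w=3) 3-7(w=9) 6-7(w=7)}
step 5: add edge 0-5 (w=10); MST = {0-4(w=5) 0-5(w=10) 1-2(w=3) 3-7(w=9) 6-7(w=7)}
step 6: add edge 1-6 (w=13); MST = {0-4(w=5) 0-5(w=10) 1-2(w=3) 1-6(w=13) 3-7(w=9) 6-7(w=7)}
step 7: add edge 5-7 (w=18); MST = {0-4(w=5) 0-5(w=10) 1-2(w=3) 1-6(w=13) 3-7(w=9) 5-7(w=18) 6-7(w=7)}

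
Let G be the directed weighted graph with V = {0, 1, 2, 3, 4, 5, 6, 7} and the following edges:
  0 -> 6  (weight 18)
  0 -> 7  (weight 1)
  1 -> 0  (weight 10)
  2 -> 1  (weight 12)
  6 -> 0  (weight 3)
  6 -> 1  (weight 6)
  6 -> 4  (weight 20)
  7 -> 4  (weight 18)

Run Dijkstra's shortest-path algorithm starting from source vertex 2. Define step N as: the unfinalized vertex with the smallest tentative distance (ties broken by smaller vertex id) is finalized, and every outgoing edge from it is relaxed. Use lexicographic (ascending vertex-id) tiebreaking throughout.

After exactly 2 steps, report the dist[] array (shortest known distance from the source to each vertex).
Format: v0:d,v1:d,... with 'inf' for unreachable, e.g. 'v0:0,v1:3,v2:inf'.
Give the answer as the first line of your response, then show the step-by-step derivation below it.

v0:22,v1:12,v2:0,v3:inf,v4:inf,v5:inf,v6:inf,v7:inf

step 1: dist = v0:inf,v1:12,v2:0,v3:inf,v4:inf,v5:inf,v6:inf,v7:inf
step 2: dist = v0:22,v1:12,v2:0,v3:inf,v4:inf,v5:inf,v6:inf,v7:inf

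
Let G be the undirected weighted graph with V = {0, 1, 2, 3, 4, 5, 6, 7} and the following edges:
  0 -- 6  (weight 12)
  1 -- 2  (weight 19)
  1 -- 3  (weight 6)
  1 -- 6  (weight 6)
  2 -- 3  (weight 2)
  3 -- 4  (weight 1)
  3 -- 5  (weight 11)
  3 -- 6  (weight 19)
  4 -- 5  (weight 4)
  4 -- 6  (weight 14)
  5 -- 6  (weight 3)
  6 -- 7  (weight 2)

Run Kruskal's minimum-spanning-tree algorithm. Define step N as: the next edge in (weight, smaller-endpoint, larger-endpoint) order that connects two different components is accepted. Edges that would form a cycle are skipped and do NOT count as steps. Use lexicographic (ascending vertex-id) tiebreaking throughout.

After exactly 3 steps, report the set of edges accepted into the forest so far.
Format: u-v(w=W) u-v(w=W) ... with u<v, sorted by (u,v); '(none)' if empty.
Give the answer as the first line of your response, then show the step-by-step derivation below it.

2-3(w=2) 3-4(w=1) 6-7(w=2)

step 1: add edge 3-4 (w=1); MST = {3-4(w=1)}
step 2: add edge 2-3 (w=2); MST = {2-3(w=2) 3-4(w=1)}
step 3: add edge 6-7 (w=2); MST = {2-3(w=2) 3-4(w=1) 6-7(w=2)}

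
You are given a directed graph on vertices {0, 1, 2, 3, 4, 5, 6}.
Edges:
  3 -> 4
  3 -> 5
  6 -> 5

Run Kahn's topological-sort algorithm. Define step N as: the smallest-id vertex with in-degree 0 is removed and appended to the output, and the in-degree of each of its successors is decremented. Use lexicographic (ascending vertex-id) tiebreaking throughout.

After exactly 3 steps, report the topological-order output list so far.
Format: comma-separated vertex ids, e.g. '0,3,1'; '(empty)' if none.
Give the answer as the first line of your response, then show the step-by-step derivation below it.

0,1,2

step 1: output 0; order=[0]; indeg=(0,0,0,0,1,2,0)
step 2: output 1; order=[0,1]; indeg=(0,0,0,0,1,2,0)
step 3: output 2; order=[0,1,2]; indeg=(0,0,0,0,1,2,0)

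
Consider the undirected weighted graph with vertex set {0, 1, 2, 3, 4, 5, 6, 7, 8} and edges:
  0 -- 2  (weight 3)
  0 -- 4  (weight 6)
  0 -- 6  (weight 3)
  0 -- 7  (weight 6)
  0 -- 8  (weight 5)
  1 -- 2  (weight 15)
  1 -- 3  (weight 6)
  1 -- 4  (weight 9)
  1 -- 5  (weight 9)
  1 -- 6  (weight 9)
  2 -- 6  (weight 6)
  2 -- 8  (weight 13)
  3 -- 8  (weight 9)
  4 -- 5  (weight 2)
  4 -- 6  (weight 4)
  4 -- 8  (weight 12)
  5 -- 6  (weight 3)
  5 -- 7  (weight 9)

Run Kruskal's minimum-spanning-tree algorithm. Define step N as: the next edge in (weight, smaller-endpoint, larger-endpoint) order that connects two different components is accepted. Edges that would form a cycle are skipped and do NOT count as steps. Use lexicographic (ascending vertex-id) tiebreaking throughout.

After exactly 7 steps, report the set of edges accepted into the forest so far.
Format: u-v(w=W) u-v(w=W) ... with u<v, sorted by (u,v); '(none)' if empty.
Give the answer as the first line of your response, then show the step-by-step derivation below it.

0-2(w=3) 0-6(w=3) 0-7(w=6) 0-8(w=5) 1-3(w=6) 4-5(w=2) 5-6(w=3)

step 1: add edge 4-5 (w=2); MST = {4-5(w=2)}
step 2: add edge 0-2 (w=3); MST = {0-2(w=3) 4-5(w=2)}
step 3: add edge 0-6 (w=3); MST = {0-2(w=3) 0-6(w=3) 4-5(w=2)}
step 4: add edge 5-6 (w=3); MST = {0-2(w=3) 0-6(w=3) 4-5(w=2) 5-6(w=3)}
step 5: add edge 0-8 (w=5); MST = {0-2(w=3) 0-6(w=3) 0-8(w=5) 4-5(w=2) 5-6(w=3)}
step 6: add edge 0-7 (w=6); MST = {0-2(w=3) 0-6(w=3) 0-7(w=6) 0-8(w=5) 4-5(w=2) 5-6(w=3)}
step 7: add edge 1-3 (w=6); MST = {0-2(w=3) 0-6(w=3) 0-7(w=6) 0-8(w=5) 1-3(w=6) 4-5(w=2) 5-6(w=3)}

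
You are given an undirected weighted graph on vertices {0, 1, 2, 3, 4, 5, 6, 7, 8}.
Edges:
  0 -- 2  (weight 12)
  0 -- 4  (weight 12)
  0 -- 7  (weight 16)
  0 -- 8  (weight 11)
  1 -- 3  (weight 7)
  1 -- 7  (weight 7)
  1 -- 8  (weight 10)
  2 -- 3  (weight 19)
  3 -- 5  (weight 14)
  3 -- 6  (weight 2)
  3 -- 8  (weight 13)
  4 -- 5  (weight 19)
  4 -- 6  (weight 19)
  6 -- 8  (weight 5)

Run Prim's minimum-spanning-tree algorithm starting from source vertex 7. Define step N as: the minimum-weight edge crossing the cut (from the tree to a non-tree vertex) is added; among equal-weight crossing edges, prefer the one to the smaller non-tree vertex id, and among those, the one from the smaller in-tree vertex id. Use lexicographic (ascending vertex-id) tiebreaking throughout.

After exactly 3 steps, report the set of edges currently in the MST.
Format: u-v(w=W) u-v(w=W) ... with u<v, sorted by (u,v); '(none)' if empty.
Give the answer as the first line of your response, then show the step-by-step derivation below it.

1-3(w=7) 1-7(w=7) 3-6(w=2)

step 1: add edge 1-7 (w=7); MST = {1-7(w=7)}
step 2: add edge 1-3 (w=7); MST = {1-3(w=7) 1-7(w=7)}
step 3: add edge 3-6 (w=2); MST = {1-3(w=7) 1-7(w=7) 3-6(w=2)}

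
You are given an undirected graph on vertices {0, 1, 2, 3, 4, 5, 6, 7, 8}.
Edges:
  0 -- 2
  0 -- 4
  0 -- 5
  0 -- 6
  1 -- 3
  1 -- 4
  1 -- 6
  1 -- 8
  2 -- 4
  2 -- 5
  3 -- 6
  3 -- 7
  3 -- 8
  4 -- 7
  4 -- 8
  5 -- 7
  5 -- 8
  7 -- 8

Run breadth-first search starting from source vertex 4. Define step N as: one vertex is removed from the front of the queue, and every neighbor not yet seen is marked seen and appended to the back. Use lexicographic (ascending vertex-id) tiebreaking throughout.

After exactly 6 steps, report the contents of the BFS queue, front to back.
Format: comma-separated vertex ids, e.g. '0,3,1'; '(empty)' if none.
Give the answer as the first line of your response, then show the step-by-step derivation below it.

5,6,3

step 1: dequeue 4; queue=[0,1,2,7,8]; order=4
step 2: dequeue 0; queue=[1,2,7,8,5,6]; order=4,0
step 3: dequeue 1; queue=[2,7,8,5,6,3]; order=4,0,1
step 4: dequeue 2; queue=[7,8,5,6,3]; order=4,0,1,2
step 5: dequeue 7; queue=[8,5,6,3]; order=4,0,1,2,7
step 6: dequeue 8; queue=[5,6,3]; order=4,0,1,2,7,8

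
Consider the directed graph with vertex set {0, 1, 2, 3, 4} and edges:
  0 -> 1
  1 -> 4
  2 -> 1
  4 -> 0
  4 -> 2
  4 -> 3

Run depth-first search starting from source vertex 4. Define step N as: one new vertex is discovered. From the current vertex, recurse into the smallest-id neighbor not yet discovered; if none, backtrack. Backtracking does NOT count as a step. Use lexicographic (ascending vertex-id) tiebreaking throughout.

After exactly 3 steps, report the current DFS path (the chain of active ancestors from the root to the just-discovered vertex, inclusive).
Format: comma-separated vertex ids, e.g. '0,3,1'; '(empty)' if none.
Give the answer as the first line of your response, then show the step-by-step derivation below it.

4,0,1

step 1: discover 4; path=4; order=4
step 2: discover 0; path=4>0; order=4,0
step 3: discover 1; path=4>0>1; order=4,0,1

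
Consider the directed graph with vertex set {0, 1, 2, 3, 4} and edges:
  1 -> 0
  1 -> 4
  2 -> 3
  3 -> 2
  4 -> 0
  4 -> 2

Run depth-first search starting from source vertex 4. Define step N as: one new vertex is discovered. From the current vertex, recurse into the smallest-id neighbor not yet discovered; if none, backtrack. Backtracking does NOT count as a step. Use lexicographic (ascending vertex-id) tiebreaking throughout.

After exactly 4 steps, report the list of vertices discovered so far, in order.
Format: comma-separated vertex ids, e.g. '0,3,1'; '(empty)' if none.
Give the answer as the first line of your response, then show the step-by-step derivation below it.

4,0,2,3

step 1: discover 4; path=4; order=4
step 2: discover 0; path=4>0; order=4,0
step 3: discover 2; path=4>2; order=4,0,2
step 4: discover 3; path=4>2>3; order=4,0,2,3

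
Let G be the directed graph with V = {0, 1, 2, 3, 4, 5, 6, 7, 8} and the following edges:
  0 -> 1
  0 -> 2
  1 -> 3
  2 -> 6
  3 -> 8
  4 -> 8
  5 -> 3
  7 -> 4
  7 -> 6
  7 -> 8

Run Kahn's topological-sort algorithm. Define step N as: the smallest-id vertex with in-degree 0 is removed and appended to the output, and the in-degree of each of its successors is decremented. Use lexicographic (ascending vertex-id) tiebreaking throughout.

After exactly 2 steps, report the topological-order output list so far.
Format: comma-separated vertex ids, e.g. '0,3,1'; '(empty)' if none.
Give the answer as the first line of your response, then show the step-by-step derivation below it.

0,1

step 1: output 0; order=[0]; indeg=(0,0,0,2,1,0,2,0,3)
step 2: output 1; order=[0,1]; indeg=(0,0,0,1,1,0,2,0,3)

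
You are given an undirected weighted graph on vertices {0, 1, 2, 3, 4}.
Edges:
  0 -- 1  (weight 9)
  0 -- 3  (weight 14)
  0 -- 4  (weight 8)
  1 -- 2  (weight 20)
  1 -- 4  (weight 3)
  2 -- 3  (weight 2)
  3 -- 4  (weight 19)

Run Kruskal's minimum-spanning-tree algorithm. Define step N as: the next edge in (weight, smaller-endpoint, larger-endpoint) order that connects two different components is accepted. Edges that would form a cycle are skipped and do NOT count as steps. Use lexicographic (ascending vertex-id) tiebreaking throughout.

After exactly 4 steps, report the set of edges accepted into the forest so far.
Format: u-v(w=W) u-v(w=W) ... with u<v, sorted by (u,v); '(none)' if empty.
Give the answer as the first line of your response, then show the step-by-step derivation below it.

0-3(w=14) 0-4(w=8) 1-4(w=3) 2-3(w=2)

step 1: add edge 2-3 (w=2); MST = {2-3(w=2)}
step 2: add edge 1-4 (w=3); MST = {1-4(w=3) 2-3(w=2)}
step 3: add edge 0-4 (w=8); MST = {0-4(w=8) 1-4(w=3) 2-3(w=2)}
step 4: add edge 0-3 (w=14); MST = {0-3(w=14) 0-4(w=8) 1-4(w=3) 2-3(w=2)}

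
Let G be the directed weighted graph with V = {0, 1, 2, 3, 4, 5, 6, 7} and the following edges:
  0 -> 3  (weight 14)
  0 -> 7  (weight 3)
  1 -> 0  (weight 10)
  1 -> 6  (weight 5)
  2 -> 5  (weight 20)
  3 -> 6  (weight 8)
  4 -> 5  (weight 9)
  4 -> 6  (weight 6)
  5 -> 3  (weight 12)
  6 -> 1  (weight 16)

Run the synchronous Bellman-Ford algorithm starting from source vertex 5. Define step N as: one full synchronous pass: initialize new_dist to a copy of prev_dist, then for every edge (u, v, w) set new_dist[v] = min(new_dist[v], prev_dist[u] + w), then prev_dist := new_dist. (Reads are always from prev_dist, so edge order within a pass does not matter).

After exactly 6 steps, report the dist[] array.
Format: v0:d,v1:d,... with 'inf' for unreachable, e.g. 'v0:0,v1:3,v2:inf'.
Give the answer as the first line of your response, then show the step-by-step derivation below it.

v0:46,v1:36,v2:inf,v3:12,v4:inf,v5:0,v6:20,v7:49

step 1: dist = v0:inf,v1:inf,v2:inf,v3:12,v4:inf,v5:0,v6:inf,v7:inf
step 2: dist = v0:inf,v1:inf,v2:inf,v3:12,v4:inf,v5:0,v6:20,v7:inf
step 3: dist = v0:inf,v1:36,v2:inf,v3:12,v4:inf,v5:0,v6:20,v7:inf
step 4: dist = v0:46,v1:36,v2:inf,v3:12,v4:inf,v5:0,v6:20,v7:inf
step 5: dist = v0:46,v1:36,v2:inf,v3:12,v4:inf,v5:0,v6:20,v7:49
step 6: dist = v0:46,v1:36,v2:inf,v3:12,v4:inf,v5:0,v6:20,v7:49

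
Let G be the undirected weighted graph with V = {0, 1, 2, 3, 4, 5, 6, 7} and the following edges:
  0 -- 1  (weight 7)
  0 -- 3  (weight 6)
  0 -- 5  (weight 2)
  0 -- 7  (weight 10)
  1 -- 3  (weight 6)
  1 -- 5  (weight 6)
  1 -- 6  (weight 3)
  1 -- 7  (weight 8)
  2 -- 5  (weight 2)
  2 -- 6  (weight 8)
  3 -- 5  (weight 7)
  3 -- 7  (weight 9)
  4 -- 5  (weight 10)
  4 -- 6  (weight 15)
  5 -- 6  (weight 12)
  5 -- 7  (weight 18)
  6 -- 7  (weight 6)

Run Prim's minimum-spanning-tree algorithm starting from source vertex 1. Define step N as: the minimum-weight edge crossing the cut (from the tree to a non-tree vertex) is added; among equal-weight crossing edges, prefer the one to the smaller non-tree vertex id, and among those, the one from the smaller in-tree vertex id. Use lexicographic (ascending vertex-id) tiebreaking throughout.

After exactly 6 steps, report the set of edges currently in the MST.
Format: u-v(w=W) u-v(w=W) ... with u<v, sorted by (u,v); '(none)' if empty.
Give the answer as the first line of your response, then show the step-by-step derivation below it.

0-3(w=6) 0-5(w=2) 1-3(w=6) 1-6(w=3) 2-5(w=2) 6-7(w=6)

step 1: add edge 1-6 (w=3); MST = {1-6(w=3)}
step 2: add edge 1-3 (w=6); MST = {1-3(w=6) 1-6(w=3)}
step 3: add edge 0-3 (w=6); MST = {0-3(w=6) 1-3(w=6) 1-6(w=3)}
step 4: add edge 0-5 (w=2); MST = {0-3(w=6) 0-5(w=2) 1-3(w=6) 1-6(w=3)}
step 5: add edge 2-5 (w=2); MST = {0-3(w=6) 0-5(w=2) 1-3(w=6) 1-6(w=3) 2-5(w=2)}
step 6: add edge 6-7 (w=6); MST = {0-3(w=6) 0-5(w=2) 1-3(w=6) 1-6(w=3) 2-5(w=2) 6-7(w=6)}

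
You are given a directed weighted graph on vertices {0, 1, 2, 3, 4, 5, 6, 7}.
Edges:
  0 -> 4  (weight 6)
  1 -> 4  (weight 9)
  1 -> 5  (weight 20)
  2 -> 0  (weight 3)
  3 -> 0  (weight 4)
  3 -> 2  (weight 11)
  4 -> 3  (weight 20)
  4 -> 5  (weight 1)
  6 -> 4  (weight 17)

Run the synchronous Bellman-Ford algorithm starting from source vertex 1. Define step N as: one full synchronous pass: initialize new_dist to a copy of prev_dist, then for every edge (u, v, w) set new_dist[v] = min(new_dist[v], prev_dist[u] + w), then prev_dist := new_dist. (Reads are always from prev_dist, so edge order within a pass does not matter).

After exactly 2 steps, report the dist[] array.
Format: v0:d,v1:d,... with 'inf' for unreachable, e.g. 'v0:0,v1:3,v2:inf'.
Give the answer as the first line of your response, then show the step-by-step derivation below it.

v0:inf,v1:0,v2:inf,v3:29,v4:9,v5:10,v6:inf,v7:inf

step 1: dist = v0:inf,v1:0,v2:inf,v3:inf,v4:9,v5:20,v6:inf,v7:inf
step 2: dist = v0:inf,v1:0,v2:inf,v3:29,v4:9,v5:10,v6:inf,v7:inf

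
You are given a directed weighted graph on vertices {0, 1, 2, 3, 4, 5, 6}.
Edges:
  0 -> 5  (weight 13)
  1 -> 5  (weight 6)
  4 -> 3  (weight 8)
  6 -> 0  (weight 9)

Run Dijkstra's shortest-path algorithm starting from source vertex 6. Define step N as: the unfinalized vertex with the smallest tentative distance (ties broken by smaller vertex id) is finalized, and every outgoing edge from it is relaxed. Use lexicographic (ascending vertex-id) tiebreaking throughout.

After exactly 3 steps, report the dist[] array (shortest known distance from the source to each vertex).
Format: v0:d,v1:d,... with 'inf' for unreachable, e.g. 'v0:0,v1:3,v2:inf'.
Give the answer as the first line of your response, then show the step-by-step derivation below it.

v0:9,v1:inf,v2:inf,v3:inf,v4:inf,v5:22,v6:0

step 1: dist = v0:9,v1:inf,v2:inf,v3:inf,v4:inf,v5:inf,v6:0
step 2: dist = v0:9,v1:inf,v2:inf,v3:inf,v4:inf,v5:22,v6:0
step 3: dist = v0:9,v1:inf,v2:inf,v3:inf,v4:inf,v5:22,v6:0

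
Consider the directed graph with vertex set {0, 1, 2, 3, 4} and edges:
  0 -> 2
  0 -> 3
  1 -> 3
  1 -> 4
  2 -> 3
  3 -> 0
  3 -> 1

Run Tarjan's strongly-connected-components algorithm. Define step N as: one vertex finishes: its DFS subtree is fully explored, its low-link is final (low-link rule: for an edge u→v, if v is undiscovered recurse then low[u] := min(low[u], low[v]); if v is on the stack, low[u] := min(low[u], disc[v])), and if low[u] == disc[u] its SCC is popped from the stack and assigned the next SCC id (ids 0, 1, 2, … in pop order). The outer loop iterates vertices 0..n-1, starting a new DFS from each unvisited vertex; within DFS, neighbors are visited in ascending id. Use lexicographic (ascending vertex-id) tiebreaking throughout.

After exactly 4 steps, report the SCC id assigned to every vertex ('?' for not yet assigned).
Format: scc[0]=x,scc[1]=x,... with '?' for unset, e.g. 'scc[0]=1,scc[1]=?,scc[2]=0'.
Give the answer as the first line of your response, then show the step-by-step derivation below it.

scc[0]=?,scc[1]=?,scc[2]=?,scc[3]=?,scc[4]=0

step 1: low=(low[0]=0,low[1]=2,low[2]=1,low[3]=0,low[4]=4); scc=(scc[0]=?,scc[1]=?,scc[2]=?,scc[3]=?,scc[4]=0)
step 2: low=(low[0]=0,low[1]=2,low[2]=1,low[3]=0,low[4]=4); scc=(scc[0]=?,scc[1]=?,scc[2]=?,scc[3]=?,scc[4]=0)
step 3: low=(low[0]=0,low[1]=2,low[2]=1,low[3]=0,low[4]=4); scc=(scc[0]=?,scc[1]=?,scc[2]=?,scc[3]=?,scc[4]=0)
step 4: low=(low[0]=0,low[1]=2,low[2]=0,low[3]=0,low[4]=4); scc=(scc[0]=?,scc[1]=?,scc[2]=?,scc[3]=?,scc[4]=0)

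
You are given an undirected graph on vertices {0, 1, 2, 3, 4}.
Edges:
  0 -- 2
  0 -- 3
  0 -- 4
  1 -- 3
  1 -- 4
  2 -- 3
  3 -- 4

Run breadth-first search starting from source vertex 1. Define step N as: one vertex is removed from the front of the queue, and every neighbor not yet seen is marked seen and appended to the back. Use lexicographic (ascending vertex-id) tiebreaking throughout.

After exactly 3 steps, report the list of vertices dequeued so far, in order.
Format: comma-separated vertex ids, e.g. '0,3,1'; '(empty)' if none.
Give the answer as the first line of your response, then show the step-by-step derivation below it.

1,3,4

step 1: dequeue 1; queue=[3,4]; order=1
step 2: dequeue 3; queue=[4,0,2]; order=1,3
step 3: dequeue 4; queue=[0,2]; order=1,3,4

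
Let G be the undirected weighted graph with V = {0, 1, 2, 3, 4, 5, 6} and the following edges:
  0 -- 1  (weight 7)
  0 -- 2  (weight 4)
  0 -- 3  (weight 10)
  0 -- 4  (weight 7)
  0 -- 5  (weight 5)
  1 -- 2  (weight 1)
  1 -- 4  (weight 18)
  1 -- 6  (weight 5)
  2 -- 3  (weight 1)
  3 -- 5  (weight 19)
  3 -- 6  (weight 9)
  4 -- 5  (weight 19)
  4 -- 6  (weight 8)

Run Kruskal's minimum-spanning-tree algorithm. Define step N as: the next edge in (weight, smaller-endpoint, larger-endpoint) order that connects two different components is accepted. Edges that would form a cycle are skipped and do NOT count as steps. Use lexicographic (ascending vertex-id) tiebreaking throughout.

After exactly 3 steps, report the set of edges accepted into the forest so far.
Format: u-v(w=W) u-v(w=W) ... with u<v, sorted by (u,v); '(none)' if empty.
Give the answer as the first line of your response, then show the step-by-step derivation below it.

0-2(w=4) 1-2(w=1) 2-3(w=1)

step 1: add edge 1-2 (w=1); MST = {1-2(w=1)}
step 2: add edge 2-3 (w=1); MST = {1-2(w=1) 2-3(w=1)}
step 3: add edge 0-2 (w=4); MST = {0-2(w=4) 1-2(w=1) 2-3(w=1)}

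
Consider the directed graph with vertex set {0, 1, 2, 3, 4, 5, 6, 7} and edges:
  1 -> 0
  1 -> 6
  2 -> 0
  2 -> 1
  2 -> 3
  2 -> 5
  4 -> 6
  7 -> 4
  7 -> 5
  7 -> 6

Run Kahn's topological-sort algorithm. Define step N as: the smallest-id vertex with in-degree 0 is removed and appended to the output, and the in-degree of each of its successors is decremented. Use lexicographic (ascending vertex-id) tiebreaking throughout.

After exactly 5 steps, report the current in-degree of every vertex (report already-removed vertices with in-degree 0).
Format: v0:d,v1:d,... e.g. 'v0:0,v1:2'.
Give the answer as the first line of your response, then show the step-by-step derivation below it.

v0:0,v1:0,v2:0,v3:0,v4:0,v5:0,v6:1,v7:0

step 1: output 2; order=[2]; indeg=(1,0,0,0,1,1,3,0)
step 2: output 1; order=[2,1]; indeg=(0,0,0,0,1,1,2,0)
step 3: output 0; order=[2,1,0]; indeg=(0,0,0,0,1,1,2,0)
step 4: output 3; order=[2,1,0,3]; indeg=(0,0,0,0,1,1,2,0)
step 5: output 7; order=[2,1,0,3,7]; indeg=(0,0,0,0,0,0,1,0)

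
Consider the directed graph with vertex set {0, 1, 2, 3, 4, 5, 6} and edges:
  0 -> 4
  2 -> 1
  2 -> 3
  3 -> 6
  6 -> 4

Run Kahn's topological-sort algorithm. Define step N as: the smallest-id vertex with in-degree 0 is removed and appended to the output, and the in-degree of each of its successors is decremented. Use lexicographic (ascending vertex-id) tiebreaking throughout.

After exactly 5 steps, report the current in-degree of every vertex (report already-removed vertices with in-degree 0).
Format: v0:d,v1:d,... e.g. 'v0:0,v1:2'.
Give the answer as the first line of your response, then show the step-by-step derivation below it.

v0:0,v1:0,v2:0,v3:0,v4:1,v5:0,v6:0

step 1: output 0; order=[0]; indeg=(0,1,0,1,1,0,1)
step 2: output 2; order=[0,2]; indeg=(0,0,0,0,1,0,1)
step 3: output 1; order=[0,2,1]; indeg=(0,0,0,0,1,0,1)
step 4: output 3; order=[0,2,1,3]; indeg=(0,0,0,0,1,0,0)
step 5: output 5; order=[0,2,1,3,5]; indeg=(0,0,0,0,1,0,0)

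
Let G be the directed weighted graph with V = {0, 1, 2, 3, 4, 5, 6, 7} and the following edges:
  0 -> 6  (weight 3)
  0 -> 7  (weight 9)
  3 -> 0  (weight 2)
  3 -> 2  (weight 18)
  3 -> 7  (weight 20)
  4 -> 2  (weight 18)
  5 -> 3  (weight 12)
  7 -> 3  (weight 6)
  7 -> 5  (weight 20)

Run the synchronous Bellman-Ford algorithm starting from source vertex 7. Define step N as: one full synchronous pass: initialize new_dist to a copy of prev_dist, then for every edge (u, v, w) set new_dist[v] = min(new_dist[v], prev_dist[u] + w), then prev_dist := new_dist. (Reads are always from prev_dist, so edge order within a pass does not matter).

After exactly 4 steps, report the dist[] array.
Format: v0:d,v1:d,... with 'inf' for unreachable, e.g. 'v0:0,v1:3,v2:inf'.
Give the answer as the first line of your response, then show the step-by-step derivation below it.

v0:8,v1:inf,v2:24,v3:6,v4:inf,v5:20,v6:11,v7:0

step 1: dist = v0:inf,v1:inf,v2:inf,v3:6,v4:inf,v5:20,v6:inf,v7:0
step 2: dist = v0:8,v1:inf,v2:24,v3:6,v4:inf,v5:20,v6:inf,v7:0
step 3: dist = v0:8,v1:inf,v2:24,v3:6,v4:inf,v5:20,v6:11,v7:0
step 4: dist = v0:8,v1:inf,v2:24,v3:6,v4:inf,v5:20,v6:11,v7:0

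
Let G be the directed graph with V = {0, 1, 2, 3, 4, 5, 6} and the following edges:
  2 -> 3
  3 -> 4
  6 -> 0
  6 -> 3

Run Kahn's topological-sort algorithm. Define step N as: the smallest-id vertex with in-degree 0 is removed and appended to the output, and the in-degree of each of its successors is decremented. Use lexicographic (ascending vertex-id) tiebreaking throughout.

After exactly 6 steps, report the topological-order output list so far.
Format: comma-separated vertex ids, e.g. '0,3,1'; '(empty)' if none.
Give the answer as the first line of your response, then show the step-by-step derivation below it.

1,2,5,6,0,3

step 1: output 1; order=[1]; indeg=(1,0,0,2,1,0,0)
step 2: output 2; order=[1,2]; indeg=(1,0,0,1,1,0,0)
step 3: output 5; order=[1,2,5]; indeg=(1,0,0,1,1,0,0)
step 4: output 6; order=[1,2,5,6]; indeg=(0,0,0,0,1,0,0)
step 5: output 0; order=[1,2,5,6,0]; indeg=(0,0,0,0,1,0,0)
step 6: output 3; order=[1,2,5,6,0,3]; indeg=(0,0,0,0,0,0,0)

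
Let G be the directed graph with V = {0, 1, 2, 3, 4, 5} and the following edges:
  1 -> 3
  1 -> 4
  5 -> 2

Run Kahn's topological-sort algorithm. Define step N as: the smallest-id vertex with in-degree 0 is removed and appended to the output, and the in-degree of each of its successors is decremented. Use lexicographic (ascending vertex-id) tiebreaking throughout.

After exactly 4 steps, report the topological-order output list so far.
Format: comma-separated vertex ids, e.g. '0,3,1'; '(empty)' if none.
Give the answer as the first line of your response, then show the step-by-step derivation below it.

0,1,3,4

step 1: output 0; order=[0]; indeg=(0,0,1,1,1,0)
step 2: output 1; order=[0,1]; indeg=(0,0,1,0,0,0)
step 3: output 3; order=[0,1,3]; indeg=(0,0,1,0,0,0)
step 4: output 4; order=[0,1,3,4]; indeg=(0,0,1,0,0,0)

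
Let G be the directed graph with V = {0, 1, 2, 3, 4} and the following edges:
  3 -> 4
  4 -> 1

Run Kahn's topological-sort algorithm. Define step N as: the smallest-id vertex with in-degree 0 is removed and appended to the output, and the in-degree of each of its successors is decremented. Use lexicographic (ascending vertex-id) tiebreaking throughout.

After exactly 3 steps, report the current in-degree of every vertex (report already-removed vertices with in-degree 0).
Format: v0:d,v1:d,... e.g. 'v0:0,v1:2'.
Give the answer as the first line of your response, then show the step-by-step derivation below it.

v0:0,v1:1,v2:0,v3:0,v4:0

step 1: output 0; order=[0]; indeg=(0,1,0,0,1)
step 2: output 2; order=[0,2]; indeg=(0,1,0,0,1)
step 3: output 3; order=[0,2,3]; indeg=(0,1,0,0,0)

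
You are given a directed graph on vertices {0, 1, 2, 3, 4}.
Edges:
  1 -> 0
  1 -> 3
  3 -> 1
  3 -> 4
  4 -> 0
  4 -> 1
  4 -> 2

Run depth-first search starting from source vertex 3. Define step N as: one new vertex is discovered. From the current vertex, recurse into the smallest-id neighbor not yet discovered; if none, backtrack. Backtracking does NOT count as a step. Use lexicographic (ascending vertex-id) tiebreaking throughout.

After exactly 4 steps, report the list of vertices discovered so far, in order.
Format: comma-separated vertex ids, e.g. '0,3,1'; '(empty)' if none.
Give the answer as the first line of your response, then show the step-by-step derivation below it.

3,1,0,4

step 1: discover 3; path=3; order=3
step 2: discover 1; path=3>1; order=3,1
step 3: discover 0; path=3>1>0; order=3,1,0
step 4: discover 4; path=3>4; order=3,1,0,4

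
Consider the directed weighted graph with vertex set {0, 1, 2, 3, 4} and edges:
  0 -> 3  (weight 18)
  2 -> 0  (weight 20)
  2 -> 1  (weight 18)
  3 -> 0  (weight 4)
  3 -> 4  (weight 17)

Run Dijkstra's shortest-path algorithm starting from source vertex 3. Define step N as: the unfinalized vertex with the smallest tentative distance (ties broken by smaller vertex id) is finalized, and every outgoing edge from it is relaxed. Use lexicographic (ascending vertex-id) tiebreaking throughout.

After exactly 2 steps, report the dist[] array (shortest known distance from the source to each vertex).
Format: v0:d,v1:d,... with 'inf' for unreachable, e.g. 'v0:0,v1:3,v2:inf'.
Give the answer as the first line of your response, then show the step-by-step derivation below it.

v0:4,v1:inf,v2:inf,v3:0,v4:17

step 1: dist = v0:4,v1:inf,v2:inf,v3:0,v4:17
step 2: dist = v0:4,v1:inf,v2:inf,v3:0,v4:17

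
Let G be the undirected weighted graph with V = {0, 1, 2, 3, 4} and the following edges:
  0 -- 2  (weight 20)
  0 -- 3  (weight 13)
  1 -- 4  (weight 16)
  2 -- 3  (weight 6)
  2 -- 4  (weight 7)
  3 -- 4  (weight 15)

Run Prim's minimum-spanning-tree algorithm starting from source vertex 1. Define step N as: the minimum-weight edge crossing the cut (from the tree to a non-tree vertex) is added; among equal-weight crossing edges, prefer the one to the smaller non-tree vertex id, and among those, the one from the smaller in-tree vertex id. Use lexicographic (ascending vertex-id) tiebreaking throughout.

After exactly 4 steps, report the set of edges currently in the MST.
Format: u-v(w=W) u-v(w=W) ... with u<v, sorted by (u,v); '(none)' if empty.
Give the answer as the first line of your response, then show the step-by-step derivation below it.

0-3(w=13) 1-4(w=16) 2-3(w=6) 2-4(w=7)

step 1: add edge 1-4 (w=16); MST = {1-4(w=16)}
step 2: add edge 2-4 (w=7); MST = {1-4(w=16) 2-4(w=7)}
step 3: add edge 2-3 (w=6); MST = {1-4(w=16) 2-3(w=6) 2-4(w=7)}
step 4: add edge 0-3 (w=13); MST = {0-3(w=13) 1-4(w=16) 2-3(w=6) 2-4(w=7)}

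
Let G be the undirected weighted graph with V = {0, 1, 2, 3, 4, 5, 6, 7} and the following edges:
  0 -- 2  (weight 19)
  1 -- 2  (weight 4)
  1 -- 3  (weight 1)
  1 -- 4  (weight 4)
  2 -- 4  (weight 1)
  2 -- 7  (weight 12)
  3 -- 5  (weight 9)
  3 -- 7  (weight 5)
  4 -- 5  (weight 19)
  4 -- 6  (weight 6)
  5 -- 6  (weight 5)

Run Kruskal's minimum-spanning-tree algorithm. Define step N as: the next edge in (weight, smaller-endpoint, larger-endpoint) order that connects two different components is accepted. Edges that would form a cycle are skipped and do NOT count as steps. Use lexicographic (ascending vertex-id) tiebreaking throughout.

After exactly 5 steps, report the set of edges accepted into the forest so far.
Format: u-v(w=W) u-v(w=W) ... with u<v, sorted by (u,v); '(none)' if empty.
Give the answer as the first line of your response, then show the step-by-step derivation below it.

1-2(w=4) 1-3(w=1) 2-4(w=1) 3-7(w=5) 5-6(w=5)

step 1: add edge 1-3 (w=1); MST = {1-3(w=1)}
step 2: add edge 2-4 (w=1); MST = {1-3(w=1) 2-4(w=1)}
step 3: add edge 1-2 (w=4); MST = {1-2(w=4) 1-3(w=1) 2-4(w=1)}
step 4: add edge 3-7 (w=5); MST = {1-2(w=4) 1-3(w=1) 2-4(w=1) 3-7(w=5)}
step 5: add edge 5-6 (w=5); MST = {1-2(w=4) 1-3(w=1) 2-4(w=1) 3-7(w=5) 5-6(w=5)}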